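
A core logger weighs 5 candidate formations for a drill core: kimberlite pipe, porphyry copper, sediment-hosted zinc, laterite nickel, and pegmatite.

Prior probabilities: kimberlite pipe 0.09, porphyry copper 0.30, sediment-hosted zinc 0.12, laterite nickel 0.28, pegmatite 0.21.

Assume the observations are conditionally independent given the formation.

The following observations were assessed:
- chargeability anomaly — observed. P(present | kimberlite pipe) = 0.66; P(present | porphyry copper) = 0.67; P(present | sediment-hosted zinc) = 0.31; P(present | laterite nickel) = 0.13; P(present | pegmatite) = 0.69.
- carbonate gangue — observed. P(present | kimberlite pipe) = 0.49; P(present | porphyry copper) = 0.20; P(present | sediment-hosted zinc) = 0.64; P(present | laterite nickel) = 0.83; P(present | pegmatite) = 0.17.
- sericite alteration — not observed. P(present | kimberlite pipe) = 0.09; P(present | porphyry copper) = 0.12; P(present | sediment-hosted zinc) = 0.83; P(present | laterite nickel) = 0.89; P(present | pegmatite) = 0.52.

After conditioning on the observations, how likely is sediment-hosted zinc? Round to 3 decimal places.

Multiply each prior by the joint likelihood of the evidence pattern (using 1 − P(present | H) for each absent observation):
  kimberlite pipe: 0.09 × 0.66 × 0.49 × (1 − 0.09) = 0.026486
  porphyry copper: 0.30 × 0.67 × 0.20 × (1 − 0.12) = 0.035376
  sediment-hosted zinc: 0.12 × 0.31 × 0.64 × (1 − 0.83) = 0.0040474
  laterite nickel: 0.28 × 0.13 × 0.83 × (1 − 0.89) = 0.0033233
  pegmatite: 0.21 × 0.69 × 0.17 × (1 − 0.52) = 0.011824
Marginal likelihood of the evidence = 0.081057.
P(sediment-hosted zinc | evidence) = 0.0040474 / 0.081057 ≈ 0.050.

0.050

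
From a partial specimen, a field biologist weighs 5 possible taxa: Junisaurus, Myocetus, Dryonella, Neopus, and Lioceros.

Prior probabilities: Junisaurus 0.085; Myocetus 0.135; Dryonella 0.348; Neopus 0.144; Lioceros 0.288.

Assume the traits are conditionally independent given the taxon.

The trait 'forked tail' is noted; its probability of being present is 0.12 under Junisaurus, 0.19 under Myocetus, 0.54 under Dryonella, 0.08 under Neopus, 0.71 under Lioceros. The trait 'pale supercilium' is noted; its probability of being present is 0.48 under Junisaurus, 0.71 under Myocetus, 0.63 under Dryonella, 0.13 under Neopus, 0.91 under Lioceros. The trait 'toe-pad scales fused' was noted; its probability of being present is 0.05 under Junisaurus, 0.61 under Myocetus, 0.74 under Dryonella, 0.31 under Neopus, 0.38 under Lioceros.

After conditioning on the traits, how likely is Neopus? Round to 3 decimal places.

0.003

For each hypothesis, the unnormalized posterior weight is prior × product of the trait likelihoods:
  Junisaurus: 0.085 × 0.12 × 0.48 × 0.05 = 0.0002448
  Myocetus: 0.135 × 0.19 × 0.71 × 0.61 = 0.011109
  Dryonella: 0.348 × 0.54 × 0.63 × 0.74 = 0.087608
  Neopus: 0.144 × 0.08 × 0.13 × 0.31 = 0.00046426
  Lioceros: 0.288 × 0.71 × 0.91 × 0.38 = 0.070709
The unnormalized weights sum to 0.17014.
P(Neopus | evidence) = 0.00046426 / 0.17014 ≈ 0.003.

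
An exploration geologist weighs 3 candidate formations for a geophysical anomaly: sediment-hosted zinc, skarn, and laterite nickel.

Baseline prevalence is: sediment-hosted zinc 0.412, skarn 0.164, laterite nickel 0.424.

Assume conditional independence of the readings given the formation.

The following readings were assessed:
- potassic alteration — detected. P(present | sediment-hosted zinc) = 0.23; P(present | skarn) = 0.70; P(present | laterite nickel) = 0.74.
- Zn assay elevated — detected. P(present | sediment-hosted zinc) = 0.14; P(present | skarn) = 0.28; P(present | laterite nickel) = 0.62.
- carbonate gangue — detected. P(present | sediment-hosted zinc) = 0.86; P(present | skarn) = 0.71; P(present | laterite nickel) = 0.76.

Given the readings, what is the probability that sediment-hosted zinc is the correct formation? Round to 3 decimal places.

0.063

By Bayes' rule with conditional independence, the unnormalized weight for each hypothesis is prior × ∏ likelihoods:
  sediment-hosted zinc: 0.412 × 0.23 × 0.14 × 0.86 = 0.011409
  skarn: 0.164 × 0.70 × 0.28 × 0.71 = 0.022822
  laterite nickel: 0.424 × 0.74 × 0.62 × 0.76 = 0.14784
Marginal likelihood of the evidence = 0.18208.
P(sediment-hosted zinc | evidence) = 0.011409 / 0.18208 ≈ 0.063.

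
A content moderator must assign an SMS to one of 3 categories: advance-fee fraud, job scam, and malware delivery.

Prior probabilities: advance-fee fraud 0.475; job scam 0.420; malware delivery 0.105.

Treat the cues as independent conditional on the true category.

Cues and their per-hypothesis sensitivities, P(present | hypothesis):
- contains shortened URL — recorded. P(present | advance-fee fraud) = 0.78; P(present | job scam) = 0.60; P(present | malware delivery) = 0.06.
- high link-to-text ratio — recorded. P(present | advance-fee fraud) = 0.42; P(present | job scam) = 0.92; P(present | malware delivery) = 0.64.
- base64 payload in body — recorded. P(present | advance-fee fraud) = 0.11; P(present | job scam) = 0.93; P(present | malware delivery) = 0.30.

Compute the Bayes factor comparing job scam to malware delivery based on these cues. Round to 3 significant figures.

44.6

Joint likelihood of the cue pattern under each hypothesis:
  job scam: 0.60 × 0.92 × 0.93 = 0.51336
  malware delivery: 0.06 × 0.64 × 0.30 = 0.01152
Bayes factor = 0.51336 / 0.01152 ≈ 44.6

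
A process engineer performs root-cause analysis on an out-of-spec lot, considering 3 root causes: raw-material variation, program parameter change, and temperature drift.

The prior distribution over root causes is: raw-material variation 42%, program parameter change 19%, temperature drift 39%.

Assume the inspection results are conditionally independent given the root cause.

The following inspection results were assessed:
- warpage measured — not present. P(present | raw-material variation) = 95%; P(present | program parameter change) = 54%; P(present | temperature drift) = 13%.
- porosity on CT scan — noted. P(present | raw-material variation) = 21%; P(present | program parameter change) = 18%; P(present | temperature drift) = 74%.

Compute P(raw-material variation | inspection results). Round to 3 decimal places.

Multiply each prior by the joint likelihood of the inspection result pattern (using 1 − P(present | H) for each absent inspection result):
  raw-material variation: 0.42 × (1 − 0.95) × 0.21 = 0.00441
  program parameter change: 0.19 × (1 − 0.54) × 0.18 = 0.015732
  temperature drift: 0.39 × (1 − 0.13) × 0.74 = 0.25108
Marginal likelihood of the evidence = 0.27122.
P(raw-material variation | evidence) = 0.00441 / 0.27122 ≈ 0.016.

0.016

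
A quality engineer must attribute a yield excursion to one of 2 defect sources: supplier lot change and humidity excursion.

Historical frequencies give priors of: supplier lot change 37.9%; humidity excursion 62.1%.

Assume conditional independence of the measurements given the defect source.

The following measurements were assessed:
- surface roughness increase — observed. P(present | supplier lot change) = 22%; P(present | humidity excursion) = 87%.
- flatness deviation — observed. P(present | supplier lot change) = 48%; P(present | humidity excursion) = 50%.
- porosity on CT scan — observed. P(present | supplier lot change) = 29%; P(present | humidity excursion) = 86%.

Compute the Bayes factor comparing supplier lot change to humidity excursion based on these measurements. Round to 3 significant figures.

Take the product of per-measurement likelihoods under each hypothesis, then divide.
  supplier lot change: 0.22 × 0.48 × 0.29 = 0.030624
  humidity excursion: 0.87 × 0.50 × 0.86 = 0.3741
Bayes factor = 0.030624 / 0.3741 ≈ 0.0819

0.0819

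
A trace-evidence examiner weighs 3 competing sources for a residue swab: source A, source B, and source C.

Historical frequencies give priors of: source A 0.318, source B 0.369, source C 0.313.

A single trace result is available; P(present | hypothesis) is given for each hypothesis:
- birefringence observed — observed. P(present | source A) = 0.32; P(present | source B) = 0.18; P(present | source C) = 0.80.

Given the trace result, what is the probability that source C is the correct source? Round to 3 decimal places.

0.598

Multiply each prior by the likelihood of the trace result:
  source A: 0.318 × 0.32 = 0.10176
  source B: 0.369 × 0.18 = 0.06642
  source C: 0.313 × 0.80 = 0.2504
Marginal likelihood of the evidence = 0.41858.
P(source C | evidence) = 0.2504 / 0.41858 ≈ 0.598.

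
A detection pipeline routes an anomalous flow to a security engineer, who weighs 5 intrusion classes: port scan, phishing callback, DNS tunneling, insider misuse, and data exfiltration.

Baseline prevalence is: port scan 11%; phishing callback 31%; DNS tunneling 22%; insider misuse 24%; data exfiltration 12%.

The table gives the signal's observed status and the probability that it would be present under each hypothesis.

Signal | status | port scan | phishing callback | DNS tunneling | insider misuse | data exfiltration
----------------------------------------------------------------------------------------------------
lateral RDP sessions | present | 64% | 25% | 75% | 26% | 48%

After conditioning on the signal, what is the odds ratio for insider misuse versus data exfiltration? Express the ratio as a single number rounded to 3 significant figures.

1.08

Posterior odds equal prior odds times the likelihood ratio; only the two competing hypotheses matter.
  insider misuse: 0.24 × 0.26 = 0.0624
  data exfiltration: 0.12 × 0.48 = 0.0576
Odds(insider misuse : data exfiltration) = 0.0624 / 0.0576 ≈ 1.08.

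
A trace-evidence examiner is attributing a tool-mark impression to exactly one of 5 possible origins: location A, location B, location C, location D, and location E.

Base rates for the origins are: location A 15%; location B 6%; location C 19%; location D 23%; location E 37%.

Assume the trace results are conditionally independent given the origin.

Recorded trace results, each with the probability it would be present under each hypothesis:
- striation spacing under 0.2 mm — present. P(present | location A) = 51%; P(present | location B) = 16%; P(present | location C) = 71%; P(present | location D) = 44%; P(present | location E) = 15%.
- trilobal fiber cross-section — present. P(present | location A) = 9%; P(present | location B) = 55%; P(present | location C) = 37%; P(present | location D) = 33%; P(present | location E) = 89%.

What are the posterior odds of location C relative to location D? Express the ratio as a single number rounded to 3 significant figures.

The normalizing constant cancels in an odds ratio, so compute prior × likelihood for the two hypotheses only:
  location C: 0.19 × 0.71 × 0.37 = 0.049913
  location D: 0.23 × 0.44 × 0.33 = 0.033396
Odds(location C : location D) = 0.049913 / 0.033396 ≈ 1.49.

1.49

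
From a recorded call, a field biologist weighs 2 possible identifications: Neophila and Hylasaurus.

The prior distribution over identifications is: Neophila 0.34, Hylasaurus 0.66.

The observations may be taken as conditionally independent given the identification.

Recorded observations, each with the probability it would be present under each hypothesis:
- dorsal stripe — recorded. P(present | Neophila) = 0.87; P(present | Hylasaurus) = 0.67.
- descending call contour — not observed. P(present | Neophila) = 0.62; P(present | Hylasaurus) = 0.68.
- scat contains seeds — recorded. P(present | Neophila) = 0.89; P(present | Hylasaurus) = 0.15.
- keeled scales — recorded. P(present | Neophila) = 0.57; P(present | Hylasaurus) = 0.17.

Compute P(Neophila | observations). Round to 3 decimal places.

0.940

By Bayes' rule with conditional independence, the unnormalized weight for each hypothesis is prior × ∏ likelihoods (using 1 − P(present | H) for each absent observation):
  Neophila: 0.34 × 0.87 × (1 − 0.62) × 0.89 × 0.57 = 0.057023
  Hylasaurus: 0.66 × 0.67 × (1 − 0.68) × 0.15 × 0.17 = 0.0036084
The unnormalized weights sum to 0.060631.
P(Neophila | evidence) = 0.057023 / 0.060631 ≈ 0.940.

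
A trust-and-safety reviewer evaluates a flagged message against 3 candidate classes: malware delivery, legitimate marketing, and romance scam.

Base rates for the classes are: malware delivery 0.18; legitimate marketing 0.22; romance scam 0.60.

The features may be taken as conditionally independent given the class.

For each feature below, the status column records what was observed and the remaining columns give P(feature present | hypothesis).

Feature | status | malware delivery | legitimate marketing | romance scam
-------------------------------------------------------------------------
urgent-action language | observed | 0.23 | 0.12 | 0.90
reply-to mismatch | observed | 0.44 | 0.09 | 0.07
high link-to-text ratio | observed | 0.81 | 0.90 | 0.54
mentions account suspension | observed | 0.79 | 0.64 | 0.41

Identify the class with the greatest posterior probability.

By Bayes' rule with conditional independence, the unnormalized weight for each hypothesis is prior × ∏ likelihoods:
  malware delivery: 0.18 × 0.23 × 0.44 × 0.81 × 0.79 = 0.011656
  legitimate marketing: 0.22 × 0.12 × 0.09 × 0.90 × 0.64 = 0.0013686
  romance scam: 0.60 × 0.90 × 0.07 × 0.54 × 0.41 = 0.0083689
The unnormalized weights sum to 0.021394.
P(malware delivery | evidence) ≈ 0.011656 / 0.021394 ≈ 0.545
P(legitimate marketing | evidence) ≈ 0.0013686 / 0.021394 ≈ 0.064
P(romance scam | evidence) ≈ 0.0083689 / 0.021394 ≈ 0.391
The largest is 0.545, so malware delivery is most probable.

malware delivery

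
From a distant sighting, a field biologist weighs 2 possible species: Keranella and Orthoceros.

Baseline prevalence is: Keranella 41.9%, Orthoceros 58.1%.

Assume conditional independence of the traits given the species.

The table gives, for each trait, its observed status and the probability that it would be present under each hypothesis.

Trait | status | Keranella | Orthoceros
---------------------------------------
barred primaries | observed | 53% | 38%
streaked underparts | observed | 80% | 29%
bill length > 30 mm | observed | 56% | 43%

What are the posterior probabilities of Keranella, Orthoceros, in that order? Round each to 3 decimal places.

Multiply each prior by the joint likelihood of the trait pattern:
  Keranella: 0.419 × 0.53 × 0.80 × 0.56 = 0.099487
  Orthoceros: 0.581 × 0.38 × 0.29 × 0.43 = 0.027531
Marginal likelihood of the evidence = 0.12702.
P(Keranella | evidence) = 0.099487 / 0.12702 ≈ 0.783
P(Orthoceros | evidence) = 0.027531 / 0.12702 ≈ 0.217

0.783, 0.217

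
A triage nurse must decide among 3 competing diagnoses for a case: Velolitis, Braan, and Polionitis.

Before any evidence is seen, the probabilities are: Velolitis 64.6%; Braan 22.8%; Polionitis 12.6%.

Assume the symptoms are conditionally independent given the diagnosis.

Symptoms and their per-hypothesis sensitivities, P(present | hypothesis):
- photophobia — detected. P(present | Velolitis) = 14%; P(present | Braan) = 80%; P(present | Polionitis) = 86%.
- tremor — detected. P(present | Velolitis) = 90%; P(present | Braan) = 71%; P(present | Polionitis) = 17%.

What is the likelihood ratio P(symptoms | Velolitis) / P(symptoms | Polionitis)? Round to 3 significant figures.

Joint likelihood of the symptom pattern under each hypothesis:
  Velolitis: 0.14 × 0.90 = 0.126
  Polionitis: 0.86 × 0.17 = 0.1462
Bayes factor = 0.126 / 0.1462 ≈ 0.862

0.862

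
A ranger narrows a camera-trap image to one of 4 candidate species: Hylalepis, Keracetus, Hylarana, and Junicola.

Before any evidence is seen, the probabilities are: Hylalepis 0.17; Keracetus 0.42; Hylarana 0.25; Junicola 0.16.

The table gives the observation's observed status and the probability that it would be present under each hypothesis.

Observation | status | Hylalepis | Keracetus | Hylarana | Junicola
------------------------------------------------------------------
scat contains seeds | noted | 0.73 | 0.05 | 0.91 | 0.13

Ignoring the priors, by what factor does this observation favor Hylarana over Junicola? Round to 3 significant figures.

7.00

The Bayes factor is the ratio of the two likelihoods.
  Hylarana: 0.91
  Junicola: 0.13
Bayes factor = 0.91 / 0.13 ≈ 7.00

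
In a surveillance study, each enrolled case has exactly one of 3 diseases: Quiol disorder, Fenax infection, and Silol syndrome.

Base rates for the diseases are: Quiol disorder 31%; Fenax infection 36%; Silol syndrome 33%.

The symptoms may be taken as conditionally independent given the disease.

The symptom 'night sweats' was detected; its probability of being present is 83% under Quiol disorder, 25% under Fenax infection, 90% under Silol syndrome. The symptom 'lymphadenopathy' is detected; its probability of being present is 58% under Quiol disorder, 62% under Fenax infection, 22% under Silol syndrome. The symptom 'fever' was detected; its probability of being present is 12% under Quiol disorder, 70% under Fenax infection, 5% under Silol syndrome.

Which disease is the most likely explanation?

Fenax infection

By Bayes' rule with conditional independence, the unnormalized weight for each hypothesis is prior × ∏ likelihoods:
  Quiol disorder: 0.31 × 0.83 × 0.58 × 0.12 = 0.017908
  Fenax infection: 0.36 × 0.25 × 0.62 × 0.70 = 0.03906
  Silol syndrome: 0.33 × 0.90 × 0.22 × 0.05 = 0.003267
Marginal likelihood of the evidence = 0.060235.
P(Quiol disorder | evidence) ≈ 0.017908 / 0.060235 ≈ 0.297
P(Fenax infection | evidence) ≈ 0.03906 / 0.060235 ≈ 0.648
P(Silol syndrome | evidence) ≈ 0.003267 / 0.060235 ≈ 0.054
The largest is 0.648, so Fenax infection is most probable.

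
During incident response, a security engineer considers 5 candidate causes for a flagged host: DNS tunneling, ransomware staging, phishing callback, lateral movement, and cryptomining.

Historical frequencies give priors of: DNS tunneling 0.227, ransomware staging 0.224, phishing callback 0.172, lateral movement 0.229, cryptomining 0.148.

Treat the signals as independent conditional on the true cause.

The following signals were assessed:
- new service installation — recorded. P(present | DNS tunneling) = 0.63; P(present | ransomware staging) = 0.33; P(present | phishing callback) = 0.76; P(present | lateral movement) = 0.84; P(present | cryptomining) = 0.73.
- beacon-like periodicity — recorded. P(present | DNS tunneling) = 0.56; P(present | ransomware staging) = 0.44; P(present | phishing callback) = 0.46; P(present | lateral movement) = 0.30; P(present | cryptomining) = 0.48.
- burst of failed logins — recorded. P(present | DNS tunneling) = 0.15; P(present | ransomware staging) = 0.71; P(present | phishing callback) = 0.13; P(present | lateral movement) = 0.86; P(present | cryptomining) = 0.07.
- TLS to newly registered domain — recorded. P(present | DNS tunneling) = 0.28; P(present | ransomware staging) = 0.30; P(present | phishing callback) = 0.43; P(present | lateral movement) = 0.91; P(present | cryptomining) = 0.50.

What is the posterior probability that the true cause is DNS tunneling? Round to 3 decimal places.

Multiply each prior by the joint likelihood of the signal pattern:
  DNS tunneling: 0.227 × 0.63 × 0.56 × 0.15 × 0.28 = 0.0033636
  ransomware staging: 0.224 × 0.33 × 0.44 × 0.71 × 0.30 = 0.0069278
  phishing callback: 0.172 × 0.76 × 0.46 × 0.13 × 0.43 = 0.0033613
  lateral movement: 0.229 × 0.84 × 0.30 × 0.86 × 0.91 = 0.045162
  cryptomining: 0.148 × 0.73 × 0.48 × 0.07 × 0.50 = 0.0018151
Normalizing constant Z = 0.0033636 + 0.0069278 + 0.0033613 + 0.045162 + 0.0018151 = 0.06063.
P(DNS tunneling | evidence) = 0.0033636 / 0.06063 ≈ 0.055.

0.055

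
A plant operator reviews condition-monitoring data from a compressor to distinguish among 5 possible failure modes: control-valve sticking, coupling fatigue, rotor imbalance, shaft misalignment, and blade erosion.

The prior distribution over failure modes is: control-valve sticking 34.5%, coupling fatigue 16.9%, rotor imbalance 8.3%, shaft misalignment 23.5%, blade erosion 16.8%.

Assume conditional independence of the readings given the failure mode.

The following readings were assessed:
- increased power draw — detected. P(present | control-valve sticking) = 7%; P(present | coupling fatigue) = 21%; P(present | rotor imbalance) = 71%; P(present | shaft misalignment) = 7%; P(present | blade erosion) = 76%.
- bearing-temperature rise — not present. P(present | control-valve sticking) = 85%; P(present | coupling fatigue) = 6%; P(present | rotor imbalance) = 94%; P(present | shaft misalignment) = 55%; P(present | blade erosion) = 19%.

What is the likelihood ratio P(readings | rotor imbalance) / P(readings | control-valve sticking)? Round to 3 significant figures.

4.06

Take the product of per-reading likelihoods under each hypothesis (using 1 − P(present | H) for each absent reading), then divide.
  rotor imbalance: 0.71 × (1 − 0.94) = 0.0426
  control-valve sticking: 0.07 × (1 − 0.85) = 0.0105
Bayes factor = 0.0426 / 0.0105 ≈ 4.06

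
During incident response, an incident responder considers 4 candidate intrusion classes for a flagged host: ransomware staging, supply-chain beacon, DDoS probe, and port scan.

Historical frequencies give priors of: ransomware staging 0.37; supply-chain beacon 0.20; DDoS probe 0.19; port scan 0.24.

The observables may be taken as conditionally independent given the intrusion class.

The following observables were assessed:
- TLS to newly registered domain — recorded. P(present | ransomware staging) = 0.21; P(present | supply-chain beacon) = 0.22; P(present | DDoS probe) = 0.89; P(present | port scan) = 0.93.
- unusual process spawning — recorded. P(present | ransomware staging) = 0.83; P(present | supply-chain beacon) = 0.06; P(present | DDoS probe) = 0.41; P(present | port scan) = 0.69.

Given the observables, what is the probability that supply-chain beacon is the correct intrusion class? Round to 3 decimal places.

0.009

Multiply each prior by the joint likelihood of the observable pattern:
  ransomware staging: 0.37 × 0.21 × 0.83 = 0.064491
  supply-chain beacon: 0.20 × 0.22 × 0.06 = 0.00264
  DDoS probe: 0.19 × 0.89 × 0.41 = 0.069331
  port scan: 0.24 × 0.93 × 0.69 = 0.15401
Marginal likelihood of the evidence = 0.29047.
P(supply-chain beacon | evidence) = 0.00264 / 0.29047 ≈ 0.009.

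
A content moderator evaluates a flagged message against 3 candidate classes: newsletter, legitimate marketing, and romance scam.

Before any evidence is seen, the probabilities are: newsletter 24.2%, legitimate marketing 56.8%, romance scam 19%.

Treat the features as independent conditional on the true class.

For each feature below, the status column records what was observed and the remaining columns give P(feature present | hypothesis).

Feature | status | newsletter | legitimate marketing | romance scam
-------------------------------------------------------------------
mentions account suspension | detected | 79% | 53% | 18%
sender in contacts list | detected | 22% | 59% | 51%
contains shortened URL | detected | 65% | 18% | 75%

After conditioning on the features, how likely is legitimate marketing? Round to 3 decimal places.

Multiply each prior by the joint likelihood of the feature pattern:
  newsletter: 0.242 × 0.79 × 0.22 × 0.65 = 0.027339
  legitimate marketing: 0.568 × 0.53 × 0.59 × 0.18 = 0.03197
  romance scam: 0.190 × 0.18 × 0.51 × 0.75 = 0.013082
Marginal likelihood of the evidence = 0.072391.
P(legitimate marketing | evidence) = 0.03197 / 0.072391 ≈ 0.442.

0.442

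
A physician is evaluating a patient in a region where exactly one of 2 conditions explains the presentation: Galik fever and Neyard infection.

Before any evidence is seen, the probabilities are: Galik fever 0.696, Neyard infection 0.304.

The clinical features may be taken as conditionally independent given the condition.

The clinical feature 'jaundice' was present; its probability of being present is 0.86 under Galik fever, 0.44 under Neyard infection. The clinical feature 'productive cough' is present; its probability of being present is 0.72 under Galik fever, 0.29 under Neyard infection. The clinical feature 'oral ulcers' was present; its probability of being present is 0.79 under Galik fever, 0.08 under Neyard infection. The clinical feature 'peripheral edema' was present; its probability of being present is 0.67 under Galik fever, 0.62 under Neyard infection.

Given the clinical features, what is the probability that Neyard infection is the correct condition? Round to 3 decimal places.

For each hypothesis, the unnormalized posterior weight is prior × product of the clinical feature likelihoods:
  Galik fever: 0.696 × 0.86 × 0.72 × 0.79 × 0.67 = 0.22811
  Neyard infection: 0.304 × 0.44 × 0.29 × 0.08 × 0.62 = 0.001924
The unnormalized weights sum to 0.23003.
P(Neyard infection | evidence) = 0.001924 / 0.23003 ≈ 0.008.

0.008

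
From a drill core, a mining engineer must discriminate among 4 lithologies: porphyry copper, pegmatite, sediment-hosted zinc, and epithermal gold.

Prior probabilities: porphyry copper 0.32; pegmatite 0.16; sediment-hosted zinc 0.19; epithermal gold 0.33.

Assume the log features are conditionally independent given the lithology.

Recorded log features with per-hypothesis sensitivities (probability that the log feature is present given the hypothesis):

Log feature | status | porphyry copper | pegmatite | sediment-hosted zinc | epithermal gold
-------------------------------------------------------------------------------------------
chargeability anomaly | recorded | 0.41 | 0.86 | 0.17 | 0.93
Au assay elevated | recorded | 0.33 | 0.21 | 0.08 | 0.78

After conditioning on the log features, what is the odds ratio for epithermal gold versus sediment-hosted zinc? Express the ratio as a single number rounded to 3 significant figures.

Unnormalized posterior weight (prior times the log feature likelihoods) for each of the two hypotheses:
  epithermal gold: 0.33 × 0.93 × 0.78 = 0.23938
  sediment-hosted zinc: 0.19 × 0.17 × 0.08 = 0.002584
Odds(epithermal gold : sediment-hosted zinc) = 0.23938 / 0.002584 ≈ 92.6.

92.6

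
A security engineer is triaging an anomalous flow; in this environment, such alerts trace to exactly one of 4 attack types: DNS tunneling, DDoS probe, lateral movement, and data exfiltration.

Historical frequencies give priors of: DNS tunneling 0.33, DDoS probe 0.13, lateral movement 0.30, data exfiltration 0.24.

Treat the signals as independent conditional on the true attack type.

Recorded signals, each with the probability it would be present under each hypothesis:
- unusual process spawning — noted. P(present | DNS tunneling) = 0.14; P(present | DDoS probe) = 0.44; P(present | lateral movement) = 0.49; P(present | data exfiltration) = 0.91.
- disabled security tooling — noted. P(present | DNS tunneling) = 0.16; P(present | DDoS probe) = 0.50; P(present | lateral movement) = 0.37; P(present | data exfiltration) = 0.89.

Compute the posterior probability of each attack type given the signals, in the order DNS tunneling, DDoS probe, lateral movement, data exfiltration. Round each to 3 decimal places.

0.026, 0.100, 0.191, 0.683

For each hypothesis, the unnormalized posterior weight is prior × product of the signal likelihoods:
  DNS tunneling: 0.33 × 0.14 × 0.16 = 0.007392
  DDoS probe: 0.13 × 0.44 × 0.50 = 0.0286
  lateral movement: 0.30 × 0.49 × 0.37 = 0.05439
  data exfiltration: 0.24 × 0.91 × 0.89 = 0.19438
Marginal likelihood of the evidence = 0.28476.
P(DNS tunneling | evidence) = 0.007392 / 0.28476 ≈ 0.026
P(DDoS probe | evidence) = 0.0286 / 0.28476 ≈ 0.100
P(lateral movement | evidence) = 0.05439 / 0.28476 ≈ 0.191
P(data exfiltration | evidence) = 0.19438 / 0.28476 ≈ 0.683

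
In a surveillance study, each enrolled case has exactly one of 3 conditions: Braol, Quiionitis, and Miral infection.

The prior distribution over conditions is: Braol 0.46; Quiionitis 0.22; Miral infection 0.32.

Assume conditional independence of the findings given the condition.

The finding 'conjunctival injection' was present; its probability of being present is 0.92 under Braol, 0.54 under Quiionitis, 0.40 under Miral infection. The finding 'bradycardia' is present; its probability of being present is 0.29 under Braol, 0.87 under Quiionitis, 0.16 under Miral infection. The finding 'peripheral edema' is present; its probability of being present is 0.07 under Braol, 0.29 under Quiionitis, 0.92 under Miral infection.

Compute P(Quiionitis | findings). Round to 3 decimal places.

By Bayes' rule with conditional independence, the unnormalized weight for each hypothesis is prior × ∏ likelihoods:
  Braol: 0.46 × 0.92 × 0.29 × 0.07 = 0.008591
  Quiionitis: 0.22 × 0.54 × 0.87 × 0.29 = 0.029973
  Miral infection: 0.32 × 0.40 × 0.16 × 0.92 = 0.018842
Normalizing constant Z = 0.008591 + 0.029973 + 0.018842 = 0.057406.
P(Quiionitis | evidence) = 0.029973 / 0.057406 ≈ 0.522.

0.522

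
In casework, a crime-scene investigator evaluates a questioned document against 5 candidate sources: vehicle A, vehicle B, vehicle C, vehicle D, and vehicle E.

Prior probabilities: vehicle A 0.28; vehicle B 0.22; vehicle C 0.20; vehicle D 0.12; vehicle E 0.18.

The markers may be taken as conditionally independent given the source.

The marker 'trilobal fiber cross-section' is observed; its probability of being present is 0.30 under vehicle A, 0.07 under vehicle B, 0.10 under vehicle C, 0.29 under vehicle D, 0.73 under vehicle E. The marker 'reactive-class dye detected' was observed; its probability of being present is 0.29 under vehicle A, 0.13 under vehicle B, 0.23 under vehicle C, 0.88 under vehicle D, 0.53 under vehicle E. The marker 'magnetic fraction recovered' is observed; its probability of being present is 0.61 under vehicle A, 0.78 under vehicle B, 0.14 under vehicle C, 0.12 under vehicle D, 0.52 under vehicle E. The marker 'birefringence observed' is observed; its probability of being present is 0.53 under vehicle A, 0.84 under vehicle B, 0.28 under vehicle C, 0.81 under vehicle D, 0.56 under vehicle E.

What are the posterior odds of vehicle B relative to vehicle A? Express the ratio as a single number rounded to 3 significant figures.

Posterior odds equal prior odds times the likelihood ratio; only the two competing hypotheses matter.
  vehicle B: 0.22 × 0.07 × 0.13 × 0.78 × 0.84 = 0.0013117
  vehicle A: 0.28 × 0.30 × 0.29 × 0.61 × 0.53 = 0.0078756
Odds(vehicle B : vehicle A) = 0.0013117 / 0.0078756 ≈ 0.167.

0.167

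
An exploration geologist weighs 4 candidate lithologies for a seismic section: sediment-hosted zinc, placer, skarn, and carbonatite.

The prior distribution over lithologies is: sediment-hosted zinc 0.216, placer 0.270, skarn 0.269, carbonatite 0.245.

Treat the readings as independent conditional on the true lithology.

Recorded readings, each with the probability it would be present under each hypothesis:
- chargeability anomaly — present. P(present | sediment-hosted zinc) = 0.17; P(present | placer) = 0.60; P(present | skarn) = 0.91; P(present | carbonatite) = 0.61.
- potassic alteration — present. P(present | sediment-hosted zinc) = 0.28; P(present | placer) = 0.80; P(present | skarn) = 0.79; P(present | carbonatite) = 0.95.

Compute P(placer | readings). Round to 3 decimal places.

By Bayes' rule with conditional independence, the unnormalized weight for each hypothesis is prior × ∏ likelihoods:
  sediment-hosted zinc: 0.216 × 0.17 × 0.28 = 0.010282
  placer: 0.270 × 0.60 × 0.80 = 0.1296
  skarn: 0.269 × 0.91 × 0.79 = 0.19338
  carbonatite: 0.245 × 0.61 × 0.95 = 0.14198
The unnormalized weights sum to 0.47524.
P(placer | evidence) = 0.1296 / 0.47524 ≈ 0.273.

0.273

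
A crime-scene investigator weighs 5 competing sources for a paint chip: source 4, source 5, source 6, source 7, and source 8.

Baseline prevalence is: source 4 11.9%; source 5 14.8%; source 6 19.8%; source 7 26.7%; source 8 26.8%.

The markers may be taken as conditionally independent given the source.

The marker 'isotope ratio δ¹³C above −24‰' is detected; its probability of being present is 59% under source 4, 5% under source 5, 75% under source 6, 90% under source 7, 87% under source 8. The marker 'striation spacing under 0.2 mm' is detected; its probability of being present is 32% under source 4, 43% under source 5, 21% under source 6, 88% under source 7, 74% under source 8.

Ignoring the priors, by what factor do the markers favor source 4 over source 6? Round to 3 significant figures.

1.20

Joint likelihood of the marker pattern under each hypothesis:
  source 4: 0.59 × 0.32 = 0.1888
  source 6: 0.75 × 0.21 = 0.1575
Bayes factor = 0.1888 / 0.1575 ≈ 1.20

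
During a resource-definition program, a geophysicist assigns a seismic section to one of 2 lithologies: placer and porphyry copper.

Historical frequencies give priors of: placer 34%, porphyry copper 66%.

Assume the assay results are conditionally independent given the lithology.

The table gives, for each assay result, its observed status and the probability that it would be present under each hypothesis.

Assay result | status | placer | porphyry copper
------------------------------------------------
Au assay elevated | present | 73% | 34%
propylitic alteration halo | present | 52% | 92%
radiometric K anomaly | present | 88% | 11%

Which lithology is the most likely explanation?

placer

By Bayes' rule with conditional independence, the unnormalized weight for each hypothesis is prior × ∏ likelihoods:
  placer: 0.34 × 0.73 × 0.52 × 0.88 = 0.11358
  porphyry copper: 0.66 × 0.34 × 0.92 × 0.11 = 0.022709
Marginal likelihood of the evidence = 0.13629.
P(placer | evidence) ≈ 0.11358 / 0.13629 ≈ 0.833
P(porphyry copper | evidence) ≈ 0.022709 / 0.13629 ≈ 0.167
The largest is 0.833, so placer is most probable.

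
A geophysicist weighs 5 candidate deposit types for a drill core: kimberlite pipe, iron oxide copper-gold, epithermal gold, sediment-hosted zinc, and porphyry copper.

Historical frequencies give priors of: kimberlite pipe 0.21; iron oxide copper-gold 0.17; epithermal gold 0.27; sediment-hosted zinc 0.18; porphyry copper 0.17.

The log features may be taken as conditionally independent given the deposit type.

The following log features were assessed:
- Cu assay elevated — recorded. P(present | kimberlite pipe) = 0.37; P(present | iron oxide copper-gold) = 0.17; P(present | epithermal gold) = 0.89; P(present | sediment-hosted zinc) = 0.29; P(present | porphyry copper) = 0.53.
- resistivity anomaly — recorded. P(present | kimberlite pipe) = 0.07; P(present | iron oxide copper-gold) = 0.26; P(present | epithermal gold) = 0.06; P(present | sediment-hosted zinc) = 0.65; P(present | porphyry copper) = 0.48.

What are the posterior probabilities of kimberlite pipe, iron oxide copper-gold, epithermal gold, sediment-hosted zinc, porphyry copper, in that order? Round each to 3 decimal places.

For each hypothesis, the unnormalized posterior weight is prior × product of the log feature likelihoods:
  kimberlite pipe: 0.21 × 0.37 × 0.07 = 0.005439
  iron oxide copper-gold: 0.17 × 0.17 × 0.26 = 0.007514
  epithermal gold: 0.27 × 0.89 × 0.06 = 0.014418
  sediment-hosted zinc: 0.18 × 0.29 × 0.65 = 0.03393
  porphyry copper: 0.17 × 0.53 × 0.48 = 0.043248
Marginal likelihood of the evidence = 0.10455.
P(kimberlite pipe | evidence) = 0.005439 / 0.10455 ≈ 0.052
P(iron oxide copper-gold | evidence) = 0.007514 / 0.10455 ≈ 0.072
P(epithermal gold | evidence) = 0.014418 / 0.10455 ≈ 0.138
P(sediment-hosted zinc | evidence) = 0.03393 / 0.10455 ≈ 0.325
P(porphyry copper | evidence) = 0.043248 / 0.10455 ≈ 0.414

0.052, 0.072, 0.138, 0.325, 0.414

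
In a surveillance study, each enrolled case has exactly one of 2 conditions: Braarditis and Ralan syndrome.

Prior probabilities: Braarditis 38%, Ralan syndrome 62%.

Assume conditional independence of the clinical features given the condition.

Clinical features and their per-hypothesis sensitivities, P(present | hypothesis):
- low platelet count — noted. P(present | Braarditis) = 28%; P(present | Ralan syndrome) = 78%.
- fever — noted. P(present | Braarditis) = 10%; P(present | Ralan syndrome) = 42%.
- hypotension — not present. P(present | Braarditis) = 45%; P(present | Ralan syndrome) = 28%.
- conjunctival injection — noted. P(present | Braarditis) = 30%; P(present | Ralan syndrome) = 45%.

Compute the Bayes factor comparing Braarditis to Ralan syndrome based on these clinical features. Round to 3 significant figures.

Joint likelihood of the clinical feature pattern under each hypothesis (using 1 − P(present | H) for each absent clinical feature):
  Braarditis: 0.28 × 0.10 × (1 − 0.45) × 0.30 = 0.00462
  Ralan syndrome: 0.78 × 0.42 × (1 − 0.28) × 0.45 = 0.10614
Bayes factor = 0.00462 / 0.10614 ≈ 0.0435

0.0435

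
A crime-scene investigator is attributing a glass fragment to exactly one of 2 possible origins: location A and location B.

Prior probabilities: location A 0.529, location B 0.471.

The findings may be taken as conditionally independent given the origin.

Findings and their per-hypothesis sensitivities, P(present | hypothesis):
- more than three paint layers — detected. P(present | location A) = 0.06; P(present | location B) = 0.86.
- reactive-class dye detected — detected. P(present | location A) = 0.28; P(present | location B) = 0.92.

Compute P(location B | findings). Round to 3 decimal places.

0.977

Multiply each prior by the joint likelihood of the evidence pattern:
  location A: 0.529 × 0.06 × 0.28 = 0.0088872
  location B: 0.471 × 0.86 × 0.92 = 0.37266
Marginal likelihood of the evidence = 0.38154.
P(location B | evidence) = 0.37266 / 0.38154 ≈ 0.977.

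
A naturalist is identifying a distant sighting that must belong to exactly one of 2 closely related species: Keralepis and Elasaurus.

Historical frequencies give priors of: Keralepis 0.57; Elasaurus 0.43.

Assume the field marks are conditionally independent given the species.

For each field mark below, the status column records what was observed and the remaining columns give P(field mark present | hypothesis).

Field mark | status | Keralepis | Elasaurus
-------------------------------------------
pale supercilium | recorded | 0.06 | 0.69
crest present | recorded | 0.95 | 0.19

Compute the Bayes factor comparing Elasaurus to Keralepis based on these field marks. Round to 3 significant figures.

Take the product of per-field mark likelihoods under each hypothesis, then divide.
  Elasaurus: 0.69 × 0.19 = 0.1311
  Keralepis: 0.06 × 0.95 = 0.057
Bayes factor = 0.1311 / 0.057 ≈ 2.30

2.30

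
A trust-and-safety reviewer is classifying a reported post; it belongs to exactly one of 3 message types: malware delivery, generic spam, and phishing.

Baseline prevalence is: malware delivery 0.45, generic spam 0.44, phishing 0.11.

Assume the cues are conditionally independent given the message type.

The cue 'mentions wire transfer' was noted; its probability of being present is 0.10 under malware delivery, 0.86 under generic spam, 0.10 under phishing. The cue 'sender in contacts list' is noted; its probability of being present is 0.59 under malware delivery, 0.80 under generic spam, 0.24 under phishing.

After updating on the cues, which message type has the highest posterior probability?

Multiply each prior by the joint likelihood of the cue pattern:
  malware delivery: 0.45 × 0.10 × 0.59 = 0.02655
  generic spam: 0.44 × 0.86 × 0.80 = 0.30272
  phishing: 0.11 × 0.10 × 0.24 = 0.00264
Marginal likelihood of the evidence = 0.33191.
P(malware delivery | evidence) ≈ 0.02655 / 0.33191 ≈ 0.080
P(generic spam | evidence) ≈ 0.30272 / 0.33191 ≈ 0.912
P(phishing | evidence) ≈ 0.00264 / 0.33191 ≈ 0.008
The largest is 0.912, so generic spam is most probable.

generic spam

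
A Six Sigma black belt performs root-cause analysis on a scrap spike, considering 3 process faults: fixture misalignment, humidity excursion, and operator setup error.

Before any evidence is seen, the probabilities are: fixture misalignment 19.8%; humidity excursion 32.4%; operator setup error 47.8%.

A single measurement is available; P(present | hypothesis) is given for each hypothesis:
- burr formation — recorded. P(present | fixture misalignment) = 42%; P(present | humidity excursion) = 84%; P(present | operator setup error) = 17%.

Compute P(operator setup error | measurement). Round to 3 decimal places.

Multiply each prior by the likelihood of the measurement:
  fixture misalignment: 0.198 × 0.42 = 0.08316
  humidity excursion: 0.324 × 0.84 = 0.27216
  operator setup error: 0.478 × 0.17 = 0.08126
The unnormalized weights sum to 0.43658.
P(operator setup error | evidence) = 0.08126 / 0.43658 ≈ 0.186.

0.186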